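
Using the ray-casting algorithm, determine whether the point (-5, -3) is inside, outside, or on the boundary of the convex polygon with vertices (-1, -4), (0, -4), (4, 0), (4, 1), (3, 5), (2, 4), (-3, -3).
The point (-5, -3) lies strictly outside the polygon

Cast a horizontal ray to the right from the query point and count how many polygon edges it crosses (each edge strictly once or zero times, handled with the usual half-open convention). 
Parity of crossings → even ⇒ outside.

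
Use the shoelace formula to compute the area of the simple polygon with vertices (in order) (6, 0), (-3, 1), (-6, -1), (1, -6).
Area = 44

Shoelace formula: Area = (1/2) |Σ_i (x_i · y_{i+1} − x_{i+1} · y_i)| (indices mod n). Compute each cross term:
  (6)(1) − (-3)(0) = 6
  (-3)(-1) − (-6)(1) = 9
  (-6)(-6) − (1)(-1) = 37
  (1)(0) − (6)(-6) = 36
Sum = 88, so (signed) Area = 88/2 = 44, |Area| = 44.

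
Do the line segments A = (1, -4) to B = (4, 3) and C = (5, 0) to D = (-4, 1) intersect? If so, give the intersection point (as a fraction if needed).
Yes; intersection at (31/11, 8/33) (t = 20/33 on AB, s = 8/33 on CD)

Parametrize AB as A + t(B − A) = (1 + 3 t, -4 + 7 t) and CD as C + s(D − C) = (5 + -9 s, 0 + 1 s). Solve the linear system for (t, s). Determinant = -66 ≠ 0, so a unique intersection of the containing lines exists. Solution: t = 20/33, s = 8/33 — both in [0, 1], so the segments cross. Intersection point: (31/11, 8/33).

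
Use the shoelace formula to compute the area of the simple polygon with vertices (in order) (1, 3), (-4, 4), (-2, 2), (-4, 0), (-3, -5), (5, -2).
Area = 46

Shoelace formula: Area = (1/2) |Σ_i (x_i · y_{i+1} − x_{i+1} · y_i)| (indices mod n). Compute each cross term:
  (1)(4) − (-4)(3) = 16
  (-4)(2) − (-2)(4) = 0
  (-2)(0) − (-4)(2) = 8
  (-4)(-5) − (-3)(0) = 20
  (-3)(-2) − (5)(-5) = 31
  (5)(3) − (1)(-2) = 17
Sum = 92, so (signed) Area = 92/2 = 46, |Area| = 46.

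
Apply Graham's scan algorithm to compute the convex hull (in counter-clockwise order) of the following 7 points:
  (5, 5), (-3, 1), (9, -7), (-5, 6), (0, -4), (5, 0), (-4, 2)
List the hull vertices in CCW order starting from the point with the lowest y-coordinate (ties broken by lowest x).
Hull (CCW) = [(9, -7), (5, 5), (-5, 6), (-4, 2), (0, -4)]

Graham scan procedure:
  1. Find the pivot p₀ = point with lowest y (tie → lowest x): (9, -7).
  2. Sort the remaining points by polar angle around p₀.
  3. Walk through sorted points, maintaining a stack; pop the top while the last three entries make a non-left turn (cross product ≤ 0).
  4. Final stack is the convex hull in CCW order: (9, -7), (5, 5), (-5, 6), (-4, 2), (0, -4).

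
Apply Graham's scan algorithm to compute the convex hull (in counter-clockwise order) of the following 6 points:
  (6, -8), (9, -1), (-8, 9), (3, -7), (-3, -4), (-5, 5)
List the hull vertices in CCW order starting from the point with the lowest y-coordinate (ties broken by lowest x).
Hull (CCW) = [(6, -8), (9, -1), (-8, 9), (-3, -4), (3, -7)]

Graham scan procedure:
  1. Find the pivot p₀ = point with lowest y (tie → lowest x): (6, -8).
  2. Sort the remaining points by polar angle around p₀.
  3. Walk through sorted points, maintaining a stack; pop the top while the last three entries make a non-left turn (cross product ≤ 0).
  4. Final stack is the convex hull in CCW order: (6, -8), (9, -1), (-8, 9), (-3, -4), (3, -7).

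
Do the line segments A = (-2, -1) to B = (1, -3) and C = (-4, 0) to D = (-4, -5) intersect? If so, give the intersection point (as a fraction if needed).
No (intersection of containing lines falls outside at least one segment)

Parametrize and solve: t = -2/3, s = -1/15. At least one of these is outside [0, 1], so the segments do not intersect.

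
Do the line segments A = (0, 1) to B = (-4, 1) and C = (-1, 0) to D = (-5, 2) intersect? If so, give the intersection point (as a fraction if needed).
Yes; intersection at (-3, 1) (t = 3/4 on AB, s = 1/2 on CD)

Parametrize AB as A + t(B − A) = (0 + -4 t, 1 + 0 t) and CD as C + s(D − C) = (-1 + -4 s, 0 + 2 s). Solve the linear system for (t, s). Determinant = 8 ≠ 0, so a unique intersection of the containing lines exists. Solution: t = 3/4, s = 1/2 — both in [0, 1], so the segments cross. Intersection point: (-3, 1).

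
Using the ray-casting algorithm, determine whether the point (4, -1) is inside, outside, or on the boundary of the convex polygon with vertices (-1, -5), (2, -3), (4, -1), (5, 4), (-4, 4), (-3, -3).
The point (4, -1) lies on the polygon boundary

Boundary check: the query satisfies the collinearity and bounding-box conditions for some polygon edge, so it lies exactly on the boundary.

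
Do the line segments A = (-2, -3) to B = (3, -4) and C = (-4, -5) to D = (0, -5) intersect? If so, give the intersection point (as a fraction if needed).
No (intersection of containing lines falls outside at least one segment)

Parametrize and solve: t = 2, s = 3. At least one of these is outside [0, 1], so the segments do not intersect.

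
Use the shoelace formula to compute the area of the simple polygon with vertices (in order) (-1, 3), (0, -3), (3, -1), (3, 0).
Area = 12

Shoelace formula: Area = (1/2) |Σ_i (x_i · y_{i+1} − x_{i+1} · y_i)| (indices mod n). Compute each cross term:
  (-1)(-3) − (0)(3) = 3
  (0)(-1) − (3)(-3) = 9
  (3)(0) − (3)(-1) = 3
  (3)(3) − (-1)(0) = 9
Sum = 24, so (signed) Area = 24/2 = 12, |Area| = 12.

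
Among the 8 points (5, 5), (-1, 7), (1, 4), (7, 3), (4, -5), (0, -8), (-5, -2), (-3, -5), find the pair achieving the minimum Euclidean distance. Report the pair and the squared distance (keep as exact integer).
Pair = ((5, 5), (7, 3)); squared distance = 8

Compute all C(8, 2) = 28 pairwise squared distances (x_i − x_j)² + (y_i − y_j)². The minimum is 8, attained by the pair ((5, 5), (7, 3)).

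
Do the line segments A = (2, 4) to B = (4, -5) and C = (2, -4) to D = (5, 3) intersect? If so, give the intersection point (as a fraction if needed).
Yes; intersection at (130/41, -52/41) (t = 24/41 on AB, s = 16/41 on CD)

Parametrize AB as A + t(B − A) = (2 + 2 t, 4 + -9 t) and CD as C + s(D − C) = (2 + 3 s, -4 + 7 s). Solve the linear system for (t, s). Determinant = -41 ≠ 0, so a unique intersection of the containing lines exists. Solution: t = 24/41, s = 16/41 — both in [0, 1], so the segments cross. Intersection point: (130/41, -52/41).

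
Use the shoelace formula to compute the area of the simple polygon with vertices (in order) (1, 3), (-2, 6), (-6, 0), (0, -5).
Area = 83/2

Shoelace formula: Area = (1/2) |Σ_i (x_i · y_{i+1} − x_{i+1} · y_i)| (indices mod n). Compute each cross term:
  (1)(6) − (-2)(3) = 12
  (-2)(0) − (-6)(6) = 36
  (-6)(-5) − (0)(0) = 30
  (0)(3) − (1)(-5) = 5
Sum = 83, so (signed) Area = 83/2 = 83/2, |Area| = 83/2.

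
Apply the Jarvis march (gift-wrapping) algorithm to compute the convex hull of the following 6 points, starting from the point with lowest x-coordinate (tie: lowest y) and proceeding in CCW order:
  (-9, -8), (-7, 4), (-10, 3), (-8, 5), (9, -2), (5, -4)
Hull (CCW) = [(-10, 3), (-9, -8), (5, -4), (9, -2), (-8, 5)]

Jarvis march: at each step, from the current hull vertex p, select the next vertex q as the point such that every other point lies strictly to the left of (or on) the directed line p → q. (Equivalently: for every other point r, the cross product (q − p) × (r − p) ≥ 0.)
Starting point (lowest x, tie lowest y): (-10, 3). Wrap until returning to start. Resulting hull: (-10, 3), (-9, -8), (5, -4), (9, -2), (-8, 5).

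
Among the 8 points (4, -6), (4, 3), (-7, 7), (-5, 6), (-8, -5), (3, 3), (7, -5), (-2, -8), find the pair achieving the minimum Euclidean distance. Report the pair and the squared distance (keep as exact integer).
Pair = ((4, 3), (3, 3)); squared distance = 1

Compute all C(8, 2) = 28 pairwise squared distances (x_i − x_j)² + (y_i − y_j)². The minimum is 1, attained by the pair ((4, 3), (3, 3)).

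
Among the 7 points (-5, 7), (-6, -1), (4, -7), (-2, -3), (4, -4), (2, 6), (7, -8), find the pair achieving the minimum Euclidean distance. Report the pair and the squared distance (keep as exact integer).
Pair = ((4, -7), (4, -4)); squared distance = 9

Compute all C(7, 2) = 21 pairwise squared distances (x_i − x_j)² + (y_i − y_j)². The minimum is 9, attained by the pair ((4, -7), (4, -4)).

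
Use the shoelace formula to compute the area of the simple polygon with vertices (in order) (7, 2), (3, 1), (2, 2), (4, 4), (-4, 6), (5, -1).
Area = 18

Shoelace formula: Area = (1/2) |Σ_i (x_i · y_{i+1} − x_{i+1} · y_i)| (indices mod n). Compute each cross term:
  (7)(1) − (3)(2) = 1
  (3)(2) − (2)(1) = 4
  (2)(4) − (4)(2) = 0
  (4)(6) − (-4)(4) = 40
  (-4)(-1) − (5)(6) = -26
  (5)(2) − (7)(-1) = 17
Sum = 36, so (signed) Area = 36/2 = 18, |Area| = 18.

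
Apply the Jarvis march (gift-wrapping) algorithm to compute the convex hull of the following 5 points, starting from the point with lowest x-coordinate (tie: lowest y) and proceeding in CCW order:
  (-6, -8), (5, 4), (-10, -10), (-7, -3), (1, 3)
Hull (CCW) = [(-10, -10), (-6, -8), (5, 4), (1, 3), (-7, -3)]

Jarvis march: at each step, from the current hull vertex p, select the next vertex q as the point such that every other point lies strictly to the left of (or on) the directed line p → q. (Equivalently: for every other point r, the cross product (q − p) × (r − p) ≥ 0.)
Starting point (lowest x, tie lowest y): (-10, -10). Wrap until returning to start. Resulting hull: (-10, -10), (-6, -8), (5, 4), (1, 3), (-7, -3).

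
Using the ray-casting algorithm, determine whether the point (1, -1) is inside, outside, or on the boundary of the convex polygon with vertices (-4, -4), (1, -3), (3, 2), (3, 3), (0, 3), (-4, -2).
The point (1, -1) lies strictly inside the polygon

Cast a horizontal ray to the right from the query point and count how many polygon edges it crosses (each edge strictly once or zero times, handled with the usual half-open convention). 
Parity of crossings → odd ⇒ inside.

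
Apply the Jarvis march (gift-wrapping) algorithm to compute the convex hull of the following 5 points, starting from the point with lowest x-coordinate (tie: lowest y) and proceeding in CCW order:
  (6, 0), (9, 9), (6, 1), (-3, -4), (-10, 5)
Hull (CCW) = [(-10, 5), (-3, -4), (6, 0), (9, 9)]

Jarvis march: at each step, from the current hull vertex p, select the next vertex q as the point such that every other point lies strictly to the left of (or on) the directed line p → q. (Equivalently: for every other point r, the cross product (q − p) × (r − p) ≥ 0.)
Starting point (lowest x, tie lowest y): (-10, 5). Wrap until returning to start. Resulting hull: (-10, 5), (-3, -4), (6, 0), (9, 9).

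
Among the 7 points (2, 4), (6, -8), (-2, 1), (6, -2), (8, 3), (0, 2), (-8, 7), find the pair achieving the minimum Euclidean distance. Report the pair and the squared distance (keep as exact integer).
Pair = ((-2, 1), (0, 2)); squared distance = 5

Compute all C(7, 2) = 21 pairwise squared distances (x_i − x_j)² + (y_i − y_j)². The minimum is 5, attained by the pair ((-2, 1), (0, 2)).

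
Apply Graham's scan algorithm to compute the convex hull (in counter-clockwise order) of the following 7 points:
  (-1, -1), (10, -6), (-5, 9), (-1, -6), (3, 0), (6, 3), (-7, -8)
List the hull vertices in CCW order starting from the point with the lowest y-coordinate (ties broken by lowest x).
Hull (CCW) = [(-7, -8), (10, -6), (6, 3), (-5, 9)]

Graham scan procedure:
  1. Find the pivot p₀ = point with lowest y (tie → lowest x): (-7, -8).
  2. Sort the remaining points by polar angle around p₀.
  3. Walk through sorted points, maintaining a stack; pop the top while the last three entries make a non-left turn (cross product ≤ 0).
  4. Final stack is the convex hull in CCW order: (-7, -8), (10, -6), (6, 3), (-5, 9).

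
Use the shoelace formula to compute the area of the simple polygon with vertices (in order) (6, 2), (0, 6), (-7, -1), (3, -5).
Area = 76

Shoelace formula: Area = (1/2) |Σ_i (x_i · y_{i+1} − x_{i+1} · y_i)| (indices mod n). Compute each cross term:
  (6)(6) − (0)(2) = 36
  (0)(-1) − (-7)(6) = 42
  (-7)(-5) − (3)(-1) = 38
  (3)(2) − (6)(-5) = 36
Sum = 152, so (signed) Area = 152/2 = 76, |Area| = 76.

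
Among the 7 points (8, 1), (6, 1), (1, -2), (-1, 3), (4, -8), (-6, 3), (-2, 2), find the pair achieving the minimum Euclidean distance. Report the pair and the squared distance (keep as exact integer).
Pair = ((-1, 3), (-2, 2)); squared distance = 2

Compute all C(7, 2) = 21 pairwise squared distances (x_i − x_j)² + (y_i − y_j)². The minimum is 2, attained by the pair ((-1, 3), (-2, 2)).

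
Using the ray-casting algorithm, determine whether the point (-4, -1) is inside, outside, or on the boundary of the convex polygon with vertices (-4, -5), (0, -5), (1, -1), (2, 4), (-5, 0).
The point (-4, -1) lies strictly inside the polygon

Cast a horizontal ray to the right from the query point and count how many polygon edges it crosses (each edge strictly once or zero times, handled with the usual half-open convention). 
Parity of crossings → odd ⇒ inside.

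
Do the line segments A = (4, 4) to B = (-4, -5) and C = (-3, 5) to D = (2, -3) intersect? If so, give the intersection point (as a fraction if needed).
Yes; intersection at (28/109, -23/109) (t = 51/109 on AB, s = 71/109 on CD)

Parametrize AB as A + t(B − A) = (4 + -8 t, 4 + -9 t) and CD as C + s(D − C) = (-3 + 5 s, 5 + -8 s). Solve the linear system for (t, s). Determinant = -109 ≠ 0, so a unique intersection of the containing lines exists. Solution: t = 51/109, s = 71/109 — both in [0, 1], so the segments cross. Intersection point: (28/109, -23/109).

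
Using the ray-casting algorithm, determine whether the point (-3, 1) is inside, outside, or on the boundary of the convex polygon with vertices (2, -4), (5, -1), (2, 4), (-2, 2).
The point (-3, 1) lies strictly outside the polygon

Cast a horizontal ray to the right from the query point and count how many polygon edges it crosses (each edge strictly once or zero times, handled with the usual half-open convention). 
Parity of crossings → even ⇒ outside.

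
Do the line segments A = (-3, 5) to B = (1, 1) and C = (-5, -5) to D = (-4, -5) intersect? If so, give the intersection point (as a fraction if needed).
No (intersection of containing lines falls outside at least one segment)

Parametrize and solve: t = 5/2, s = 12. At least one of these is outside [0, 1], so the segments do not intersect.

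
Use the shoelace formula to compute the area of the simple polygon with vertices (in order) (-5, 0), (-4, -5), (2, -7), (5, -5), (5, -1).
Area = 103/2

Shoelace formula: Area = (1/2) |Σ_i (x_i · y_{i+1} − x_{i+1} · y_i)| (indices mod n). Compute each cross term:
  (-5)(-5) − (-4)(0) = 25
  (-4)(-7) − (2)(-5) = 38
  (2)(-5) − (5)(-7) = 25
  (5)(-1) − (5)(-5) = 20
  (5)(0) − (-5)(-1) = -5
Sum = 103, so (signed) Area = 103/2 = 103/2, |Area| = 103/2.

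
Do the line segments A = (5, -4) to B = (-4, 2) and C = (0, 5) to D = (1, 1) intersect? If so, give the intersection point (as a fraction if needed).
No (intersection of containing lines falls outside at least one segment)

Parametrize and solve: t = 11/30, s = 17/10. At least one of these is outside [0, 1], so the segments do not intersect.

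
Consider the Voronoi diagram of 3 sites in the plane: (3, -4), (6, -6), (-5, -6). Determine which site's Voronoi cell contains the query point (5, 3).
Nearest site = (3, -4)

The Voronoi cell of site s contains exactly those query points closer to s than to any other site. Compute squared distances from q = (5, 3) to each site:
  (3 − 5)² + (-4 − 3)² = 53
  (6 − 5)² + (-6 − 3)² = 82
  (-5 − 5)² + (-6 − 3)² = 181
Minimum is attained by (3, -4), so q lies in its Voronoi cell.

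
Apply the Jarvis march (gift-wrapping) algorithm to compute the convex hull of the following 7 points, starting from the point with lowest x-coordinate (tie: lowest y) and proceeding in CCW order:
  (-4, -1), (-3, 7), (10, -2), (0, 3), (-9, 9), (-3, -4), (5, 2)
Hull (CCW) = [(-9, 9), (-3, -4), (10, -2), (5, 2), (-3, 7)]

Jarvis march: at each step, from the current hull vertex p, select the next vertex q as the point such that every other point lies strictly to the left of (or on) the directed line p → q. (Equivalently: for every other point r, the cross product (q − p) × (r − p) ≥ 0.)
Starting point (lowest x, tie lowest y): (-9, 9). Wrap until returning to start. Resulting hull: (-9, 9), (-3, -4), (10, -2), (5, 2), (-3, 7).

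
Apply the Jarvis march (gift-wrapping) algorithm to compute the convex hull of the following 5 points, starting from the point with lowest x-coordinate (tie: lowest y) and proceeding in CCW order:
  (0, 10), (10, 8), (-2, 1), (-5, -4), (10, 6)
Hull (CCW) = [(-5, -4), (10, 6), (10, 8), (0, 10)]

Jarvis march: at each step, from the current hull vertex p, select the next vertex q as the point such that every other point lies strictly to the left of (or on) the directed line p → q. (Equivalently: for every other point r, the cross product (q − p) × (r − p) ≥ 0.)
Starting point (lowest x, tie lowest y): (-5, -4). Wrap until returning to start. Resulting hull: (-5, -4), (10, 6), (10, 8), (0, 10).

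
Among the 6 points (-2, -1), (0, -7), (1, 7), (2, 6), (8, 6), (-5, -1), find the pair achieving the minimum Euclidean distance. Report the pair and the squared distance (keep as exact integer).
Pair = ((1, 7), (2, 6)); squared distance = 2

Compute all C(6, 2) = 15 pairwise squared distances (x_i − x_j)² + (y_i − y_j)². The minimum is 2, attained by the pair ((1, 7), (2, 6)).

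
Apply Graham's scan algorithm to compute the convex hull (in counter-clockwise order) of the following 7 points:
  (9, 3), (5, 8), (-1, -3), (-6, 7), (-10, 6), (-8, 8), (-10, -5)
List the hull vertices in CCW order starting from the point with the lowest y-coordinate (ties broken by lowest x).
Hull (CCW) = [(-10, -5), (-1, -3), (9, 3), (5, 8), (-8, 8), (-10, 6)]

Graham scan procedure:
  1. Find the pivot p₀ = point with lowest y (tie → lowest x): (-10, -5).
  2. Sort the remaining points by polar angle around p₀.
  3. Walk through sorted points, maintaining a stack; pop the top while the last three entries make a non-left turn (cross product ≤ 0).
  4. Final stack is the convex hull in CCW order: (-10, -5), (-1, -3), (9, 3), (5, 8), (-8, 8), (-10, 6).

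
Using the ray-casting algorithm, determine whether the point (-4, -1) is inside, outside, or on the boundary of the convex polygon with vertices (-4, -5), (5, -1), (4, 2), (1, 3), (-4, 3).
The point (-4, -1) lies on the polygon boundary

Boundary check: the query satisfies the collinearity and bounding-box conditions for some polygon edge, so it lies exactly on the boundary.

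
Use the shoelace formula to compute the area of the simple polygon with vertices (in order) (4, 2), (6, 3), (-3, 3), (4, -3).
Area = 22

Shoelace formula: Area = (1/2) |Σ_i (x_i · y_{i+1} − x_{i+1} · y_i)| (indices mod n). Compute each cross term:
  (4)(3) − (6)(2) = 0
  (6)(3) − (-3)(3) = 27
  (-3)(-3) − (4)(3) = -3
  (4)(2) − (4)(-3) = 20
Sum = 44, so (signed) Area = 44/2 = 22, |Area| = 22.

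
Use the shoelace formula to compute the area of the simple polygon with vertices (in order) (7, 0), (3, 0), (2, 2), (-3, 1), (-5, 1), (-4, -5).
Area = 40

Shoelace formula: Area = (1/2) |Σ_i (x_i · y_{i+1} − x_{i+1} · y_i)| (indices mod n). Compute each cross term:
  (7)(0) − (3)(0) = 0
  (3)(2) − (2)(0) = 6
  (2)(1) − (-3)(2) = 8
  (-3)(1) − (-5)(1) = 2
  (-5)(-5) − (-4)(1) = 29
  (-4)(0) − (7)(-5) = 35
Sum = 80, so (signed) Area = 80/2 = 40, |Area| = 40.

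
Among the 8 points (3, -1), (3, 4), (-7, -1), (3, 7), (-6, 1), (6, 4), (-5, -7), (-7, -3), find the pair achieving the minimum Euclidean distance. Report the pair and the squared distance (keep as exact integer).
Pair = ((-7, -1), (-7, -3)); squared distance = 4

Compute all C(8, 2) = 28 pairwise squared distances (x_i − x_j)² + (y_i − y_j)². The minimum is 4, attained by the pair ((-7, -1), (-7, -3)).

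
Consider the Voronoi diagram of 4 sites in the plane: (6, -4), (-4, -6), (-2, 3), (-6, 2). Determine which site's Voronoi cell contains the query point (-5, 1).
Nearest site = (-6, 2)

The Voronoi cell of site s contains exactly those query points closer to s than to any other site. Compute squared distances from q = (-5, 1) to each site:
  (-6 − -5)² + (2 − 1)² = 2
  (-2 − -5)² + (3 − 1)² = 13
  (-4 − -5)² + (-6 − 1)² = 50
  (6 − -5)² + (-4 − 1)² = 146
Minimum is attained by (-6, 2), so q lies in its Voronoi cell.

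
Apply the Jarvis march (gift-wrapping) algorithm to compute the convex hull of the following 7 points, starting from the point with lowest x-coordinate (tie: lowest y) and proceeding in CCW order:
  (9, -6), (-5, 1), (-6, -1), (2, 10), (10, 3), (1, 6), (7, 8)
Hull (CCW) = [(-6, -1), (9, -6), (10, 3), (7, 8), (2, 10), (-5, 1)]

Jarvis march: at each step, from the current hull vertex p, select the next vertex q as the point such that every other point lies strictly to the left of (or on) the directed line p → q. (Equivalently: for every other point r, the cross product (q − p) × (r − p) ≥ 0.)
Starting point (lowest x, tie lowest y): (-6, -1). Wrap until returning to start. Resulting hull: (-6, -1), (9, -6), (10, 3), (7, 8), (2, 10), (-5, 1).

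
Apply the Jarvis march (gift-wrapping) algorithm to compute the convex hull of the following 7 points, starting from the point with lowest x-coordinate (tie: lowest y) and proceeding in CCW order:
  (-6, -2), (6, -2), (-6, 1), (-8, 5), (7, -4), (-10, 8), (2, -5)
Hull (CCW) = [(-10, 8), (-6, -2), (2, -5), (7, -4), (6, -2)]

Jarvis march: at each step, from the current hull vertex p, select the next vertex q as the point such that every other point lies strictly to the left of (or on) the directed line p → q. (Equivalently: for every other point r, the cross product (q − p) × (r − p) ≥ 0.)
Starting point (lowest x, tie lowest y): (-10, 8). Wrap until returning to start. Resulting hull: (-10, 8), (-6, -2), (2, -5), (7, -4), (6, -2).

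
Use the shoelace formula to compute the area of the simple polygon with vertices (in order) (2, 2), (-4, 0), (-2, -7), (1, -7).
Area = 73/2

Shoelace formula: Area = (1/2) |Σ_i (x_i · y_{i+1} − x_{i+1} · y_i)| (indices mod n). Compute each cross term:
  (2)(0) − (-4)(2) = 8
  (-4)(-7) − (-2)(0) = 28
  (-2)(-7) − (1)(-7) = 21
  (1)(2) − (2)(-7) = 16
Sum = 73, so (signed) Area = 73/2 = 73/2, |Area| = 73/2.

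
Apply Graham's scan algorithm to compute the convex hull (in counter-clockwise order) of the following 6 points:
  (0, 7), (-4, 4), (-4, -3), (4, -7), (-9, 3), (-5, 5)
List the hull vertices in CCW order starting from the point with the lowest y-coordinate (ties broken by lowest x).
Hull (CCW) = [(4, -7), (0, 7), (-5, 5), (-9, 3), (-4, -3)]

Graham scan procedure:
  1. Find the pivot p₀ = point with lowest y (tie → lowest x): (4, -7).
  2. Sort the remaining points by polar angle around p₀.
  3. Walk through sorted points, maintaining a stack; pop the top while the last three entries make a non-left turn (cross product ≤ 0).
  4. Final stack is the convex hull in CCW order: (4, -7), (0, 7), (-5, 5), (-9, 3), (-4, -3).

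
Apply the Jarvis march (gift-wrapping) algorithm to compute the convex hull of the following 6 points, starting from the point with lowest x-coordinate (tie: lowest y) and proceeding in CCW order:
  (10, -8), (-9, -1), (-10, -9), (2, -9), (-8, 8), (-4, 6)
Hull (CCW) = [(-10, -9), (2, -9), (10, -8), (-4, 6), (-8, 8)]

Jarvis march: at each step, from the current hull vertex p, select the next vertex q as the point such that every other point lies strictly to the left of (or on) the directed line p → q. (Equivalently: for every other point r, the cross product (q − p) × (r − p) ≥ 0.)
Starting point (lowest x, tie lowest y): (-10, -9). Wrap until returning to start. Resulting hull: (-10, -9), (2, -9), (10, -8), (-4, 6), (-8, 8).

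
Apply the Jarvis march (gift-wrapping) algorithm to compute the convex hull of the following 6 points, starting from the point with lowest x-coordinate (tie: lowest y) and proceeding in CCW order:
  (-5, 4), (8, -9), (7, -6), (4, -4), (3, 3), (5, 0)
Hull (CCW) = [(-5, 4), (8, -9), (5, 0), (3, 3)]

Jarvis march: at each step, from the current hull vertex p, select the next vertex q as the point such that every other point lies strictly to the left of (or on) the directed line p → q. (Equivalently: for every other point r, the cross product (q − p) × (r − p) ≥ 0.)
Starting point (lowest x, tie lowest y): (-5, 4). Wrap until returning to start. Resulting hull: (-5, 4), (8, -9), (5, 0), (3, 3).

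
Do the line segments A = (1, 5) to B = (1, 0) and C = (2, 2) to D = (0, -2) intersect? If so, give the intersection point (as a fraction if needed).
Yes; intersection at (1, 0) (t = 1 on AB, s = 1/2 on CD)

Parametrize AB as A + t(B − A) = (1 + 0 t, 5 + -5 t) and CD as C + s(D − C) = (2 + -2 s, 2 + -4 s). Solve the linear system for (t, s). Determinant = 10 ≠ 0, so a unique intersection of the containing lines exists. Solution: t = 1, s = 1/2 — both in [0, 1], so the segments cross. Intersection point: (1, 0).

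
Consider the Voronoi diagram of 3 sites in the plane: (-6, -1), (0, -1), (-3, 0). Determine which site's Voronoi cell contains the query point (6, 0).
Nearest site = (0, -1)

The Voronoi cell of site s contains exactly those query points closer to s than to any other site. Compute squared distances from q = (6, 0) to each site:
  (0 − 6)² + (-1 − 0)² = 37
  (-3 − 6)² + (0 − 0)² = 81
  (-6 − 6)² + (-1 − 0)² = 145
Minimum is attained by (0, -1), so q lies in its Voronoi cell.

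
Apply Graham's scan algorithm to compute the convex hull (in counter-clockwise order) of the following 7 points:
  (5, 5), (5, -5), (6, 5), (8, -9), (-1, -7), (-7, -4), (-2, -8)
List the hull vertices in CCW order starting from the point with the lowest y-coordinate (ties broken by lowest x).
Hull (CCW) = [(8, -9), (6, 5), (5, 5), (-7, -4), (-2, -8)]

Graham scan procedure:
  1. Find the pivot p₀ = point with lowest y (tie → lowest x): (8, -9).
  2. Sort the remaining points by polar angle around p₀.
  3. Walk through sorted points, maintaining a stack; pop the top while the last three entries make a non-left turn (cross product ≤ 0).
  4. Final stack is the convex hull in CCW order: (8, -9), (6, 5), (5, 5), (-7, -4), (-2, -8).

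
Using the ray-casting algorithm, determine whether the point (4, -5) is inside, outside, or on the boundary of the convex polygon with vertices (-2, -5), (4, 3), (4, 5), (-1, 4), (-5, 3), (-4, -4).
The point (4, -5) lies strictly outside the polygon

Cast a horizontal ray to the right from the query point and count how many polygon edges it crosses (each edge strictly once or zero times, handled with the usual half-open convention). 
Parity of crossings → even ⇒ outside.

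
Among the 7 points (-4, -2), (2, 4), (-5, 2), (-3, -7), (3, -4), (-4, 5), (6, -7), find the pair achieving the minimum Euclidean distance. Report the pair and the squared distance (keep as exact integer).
Pair = ((-5, 2), (-4, 5)); squared distance = 10

Compute all C(7, 2) = 21 pairwise squared distances (x_i − x_j)² + (y_i − y_j)². The minimum is 10, attained by the pair ((-5, 2), (-4, 5)).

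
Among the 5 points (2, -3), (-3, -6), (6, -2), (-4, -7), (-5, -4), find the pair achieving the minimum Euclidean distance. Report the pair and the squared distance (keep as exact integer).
Pair = ((-3, -6), (-4, -7)); squared distance = 2

Compute all C(5, 2) = 10 pairwise squared distances (x_i − x_j)² + (y_i − y_j)². The minimum is 2, attained by the pair ((-3, -6), (-4, -7)).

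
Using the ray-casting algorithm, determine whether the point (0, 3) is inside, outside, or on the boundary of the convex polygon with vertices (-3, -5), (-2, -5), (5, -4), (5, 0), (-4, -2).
The point (0, 3) lies strictly outside the polygon

Cast a horizontal ray to the right from the query point and count how many polygon edges it crosses (each edge strictly once or zero times, handled with the usual half-open convention). 
Parity of crossings → even ⇒ outside.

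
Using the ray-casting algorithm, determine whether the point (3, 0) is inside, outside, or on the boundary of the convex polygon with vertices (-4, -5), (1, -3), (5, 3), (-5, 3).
The point (3, 0) lies on the polygon boundary

Boundary check: the query satisfies the collinearity and bounding-box conditions for some polygon edge, so it lies exactly on the boundary.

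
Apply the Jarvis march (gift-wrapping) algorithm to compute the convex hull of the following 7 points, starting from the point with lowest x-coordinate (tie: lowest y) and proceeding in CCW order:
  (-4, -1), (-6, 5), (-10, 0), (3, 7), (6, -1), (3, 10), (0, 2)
Hull (CCW) = [(-10, 0), (-4, -1), (6, -1), (3, 10), (-6, 5)]

Jarvis march: at each step, from the current hull vertex p, select the next vertex q as the point such that every other point lies strictly to the left of (or on) the directed line p → q. (Equivalently: for every other point r, the cross product (q − p) × (r − p) ≥ 0.)
Starting point (lowest x, tie lowest y): (-10, 0). Wrap until returning to start. Resulting hull: (-10, 0), (-4, -1), (6, -1), (3, 10), (-6, 5).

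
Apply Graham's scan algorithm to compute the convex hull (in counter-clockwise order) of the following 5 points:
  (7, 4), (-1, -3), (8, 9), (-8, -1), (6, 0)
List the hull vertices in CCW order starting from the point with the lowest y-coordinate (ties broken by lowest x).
Hull (CCW) = [(-1, -3), (6, 0), (7, 4), (8, 9), (-8, -1)]

Graham scan procedure:
  1. Find the pivot p₀ = point with lowest y (tie → lowest x): (-1, -3).
  2. Sort the remaining points by polar angle around p₀.
  3. Walk through sorted points, maintaining a stack; pop the top while the last three entries make a non-left turn (cross product ≤ 0).
  4. Final stack is the convex hull in CCW order: (-1, -3), (6, 0), (7, 4), (8, 9), (-8, -1).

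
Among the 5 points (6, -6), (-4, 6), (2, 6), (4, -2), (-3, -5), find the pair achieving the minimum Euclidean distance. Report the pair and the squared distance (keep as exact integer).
Pair = ((6, -6), (4, -2)); squared distance = 20

Compute all C(5, 2) = 10 pairwise squared distances (x_i − x_j)² + (y_i − y_j)². The minimum is 20, attained by the pair ((6, -6), (4, -2)).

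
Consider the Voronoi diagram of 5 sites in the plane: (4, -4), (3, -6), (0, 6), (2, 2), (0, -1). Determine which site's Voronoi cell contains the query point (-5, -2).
Nearest site = (0, -1)

The Voronoi cell of site s contains exactly those query points closer to s than to any other site. Compute squared distances from q = (-5, -2) to each site:
  (0 − -5)² + (-1 − -2)² = 26
  (2 − -5)² + (2 − -2)² = 65
  (3 − -5)² + (-6 − -2)² = 80
  (4 − -5)² + (-4 − -2)² = 85
  (0 − -5)² + (6 − -2)² = 89
Minimum is attained by (0, -1), so q lies in its Voronoi cell.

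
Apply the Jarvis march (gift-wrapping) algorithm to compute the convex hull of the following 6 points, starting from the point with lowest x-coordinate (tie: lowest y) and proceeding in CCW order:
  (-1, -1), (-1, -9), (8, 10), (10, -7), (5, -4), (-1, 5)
Hull (CCW) = [(-1, -9), (10, -7), (8, 10), (-1, 5)]

Jarvis march: at each step, from the current hull vertex p, select the next vertex q as the point such that every other point lies strictly to the left of (or on) the directed line p → q. (Equivalently: for every other point r, the cross product (q − p) × (r − p) ≥ 0.)
Starting point (lowest x, tie lowest y): (-1, -9). Wrap until returning to start. Resulting hull: (-1, -9), (10, -7), (8, 10), (-1, 5).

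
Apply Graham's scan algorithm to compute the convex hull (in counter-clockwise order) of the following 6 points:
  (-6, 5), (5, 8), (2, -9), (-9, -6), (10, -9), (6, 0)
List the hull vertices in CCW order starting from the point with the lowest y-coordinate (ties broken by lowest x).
Hull (CCW) = [(2, -9), (10, -9), (5, 8), (-6, 5), (-9, -6)]

Graham scan procedure:
  1. Find the pivot p₀ = point with lowest y (tie → lowest x): (2, -9).
  2. Sort the remaining points by polar angle around p₀.
  3. Walk through sorted points, maintaining a stack; pop the top while the last three entries make a non-left turn (cross product ≤ 0).
  4. Final stack is the convex hull in CCW order: (2, -9), (10, -9), (5, 8), (-6, 5), (-9, -6).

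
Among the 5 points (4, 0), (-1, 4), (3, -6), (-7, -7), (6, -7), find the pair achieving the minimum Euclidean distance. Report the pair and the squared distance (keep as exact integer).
Pair = ((3, -6), (6, -7)); squared distance = 10

Compute all C(5, 2) = 10 pairwise squared distances (x_i − x_j)² + (y_i − y_j)². The minimum is 10, attained by the pair ((3, -6), (6, -7)).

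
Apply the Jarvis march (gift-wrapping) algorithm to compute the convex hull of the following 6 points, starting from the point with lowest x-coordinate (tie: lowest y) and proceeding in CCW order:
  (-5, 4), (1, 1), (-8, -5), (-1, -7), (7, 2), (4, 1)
Hull (CCW) = [(-8, -5), (-1, -7), (7, 2), (-5, 4)]

Jarvis march: at each step, from the current hull vertex p, select the next vertex q as the point such that every other point lies strictly to the left of (or on) the directed line p → q. (Equivalently: for every other point r, the cross product (q − p) × (r − p) ≥ 0.)
Starting point (lowest x, tie lowest y): (-8, -5). Wrap until returning to start. Resulting hull: (-8, -5), (-1, -7), (7, 2), (-5, 4).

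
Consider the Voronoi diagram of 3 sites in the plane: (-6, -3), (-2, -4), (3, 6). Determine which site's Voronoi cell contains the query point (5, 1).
Nearest site = (3, 6)

The Voronoi cell of site s contains exactly those query points closer to s than to any other site. Compute squared distances from q = (5, 1) to each site:
  (3 − 5)² + (6 − 1)² = 29
  (-2 − 5)² + (-4 − 1)² = 74
  (-6 − 5)² + (-3 − 1)² = 137
Minimum is attained by (3, 6), so q lies in its Voronoi cell.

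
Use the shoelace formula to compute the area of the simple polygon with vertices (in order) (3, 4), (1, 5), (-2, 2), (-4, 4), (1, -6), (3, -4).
Area = 81/2

Shoelace formula: Area = (1/2) |Σ_i (x_i · y_{i+1} − x_{i+1} · y_i)| (indices mod n). Compute each cross term:
  (3)(5) − (1)(4) = 11
  (1)(2) − (-2)(5) = 12
  (-2)(4) − (-4)(2) = 0
  (-4)(-6) − (1)(4) = 20
  (1)(-4) − (3)(-6) = 14
  (3)(4) − (3)(-4) = 24
Sum = 81, so (signed) Area = 81/2 = 81/2, |Area| = 81/2.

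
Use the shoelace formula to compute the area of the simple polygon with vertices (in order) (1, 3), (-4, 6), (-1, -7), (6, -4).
Area = 60

Shoelace formula: Area = (1/2) |Σ_i (x_i · y_{i+1} − x_{i+1} · y_i)| (indices mod n). Compute each cross term:
  (1)(6) − (-4)(3) = 18
  (-4)(-7) − (-1)(6) = 34
  (-1)(-4) − (6)(-7) = 46
  (6)(3) − (1)(-4) = 22
Sum = 120, so (signed) Area = 120/2 = 60, |Area| = 60.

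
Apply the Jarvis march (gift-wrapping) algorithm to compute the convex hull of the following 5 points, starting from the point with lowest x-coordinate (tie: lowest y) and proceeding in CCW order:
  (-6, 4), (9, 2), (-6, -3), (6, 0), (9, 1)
Hull (CCW) = [(-6, -3), (6, 0), (9, 1), (9, 2), (-6, 4)]

Jarvis march: at each step, from the current hull vertex p, select the next vertex q as the point such that every other point lies strictly to the left of (or on) the directed line p → q. (Equivalently: for every other point r, the cross product (q − p) × (r − p) ≥ 0.)
Starting point (lowest x, tie lowest y): (-6, -3). Wrap until returning to start. Resulting hull: (-6, -3), (6, 0), (9, 1), (9, 2), (-6, 4).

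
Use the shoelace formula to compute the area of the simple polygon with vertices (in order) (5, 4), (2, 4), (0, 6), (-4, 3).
Area = 17/2

Shoelace formula: Area = (1/2) |Σ_i (x_i · y_{i+1} − x_{i+1} · y_i)| (indices mod n). Compute each cross term:
  (5)(4) − (2)(4) = 12
  (2)(6) − (0)(4) = 12
  (0)(3) − (-4)(6) = 24
  (-4)(4) − (5)(3) = -31
Sum = 17, so (signed) Area = 17/2 = 17/2, |Area| = 17/2.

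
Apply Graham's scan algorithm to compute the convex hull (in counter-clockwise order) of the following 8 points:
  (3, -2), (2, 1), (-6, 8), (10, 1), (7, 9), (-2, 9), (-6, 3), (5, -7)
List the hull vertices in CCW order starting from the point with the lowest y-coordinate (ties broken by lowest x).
Hull (CCW) = [(5, -7), (10, 1), (7, 9), (-2, 9), (-6, 8), (-6, 3)]

Graham scan procedure:
  1. Find the pivot p₀ = point with lowest y (tie → lowest x): (5, -7).
  2. Sort the remaining points by polar angle around p₀.
  3. Walk through sorted points, maintaining a stack; pop the top while the last three entries make a non-left turn (cross product ≤ 0).
  4. Final stack is the convex hull in CCW order: (5, -7), (10, 1), (7, 9), (-2, 9), (-6, 8), (-6, 3).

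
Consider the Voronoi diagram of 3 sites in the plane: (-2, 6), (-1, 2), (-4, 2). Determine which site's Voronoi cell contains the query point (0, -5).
Nearest site = (-1, 2)

The Voronoi cell of site s contains exactly those query points closer to s than to any other site. Compute squared distances from q = (0, -5) to each site:
  (-1 − 0)² + (2 − -5)² = 50
  (-4 − 0)² + (2 − -5)² = 65
  (-2 − 0)² + (6 − -5)² = 125
Minimum is attained by (-1, 2), so q lies in its Voronoi cell.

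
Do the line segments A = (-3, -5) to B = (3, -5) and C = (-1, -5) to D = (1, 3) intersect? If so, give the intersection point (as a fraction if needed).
Yes; intersection at (-1, -5) (t = 1/3 on AB, s = 0 on CD)

Parametrize AB as A + t(B − A) = (-3 + 6 t, -5 + 0 t) and CD as C + s(D − C) = (-1 + 2 s, -5 + 8 s). Solve the linear system for (t, s). Determinant = -48 ≠ 0, so a unique intersection of the containing lines exists. Solution: t = 1/3, s = 0 — both in [0, 1], so the segments cross. Intersection point: (-1, -5).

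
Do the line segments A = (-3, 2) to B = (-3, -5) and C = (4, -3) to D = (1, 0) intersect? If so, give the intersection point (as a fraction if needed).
No (intersection of containing lines falls outside at least one segment)

Parametrize and solve: t = -2/7, s = 7/3. At least one of these is outside [0, 1], so the segments do not intersect.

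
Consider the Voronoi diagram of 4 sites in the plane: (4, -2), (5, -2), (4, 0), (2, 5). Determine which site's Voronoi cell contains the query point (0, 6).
Nearest site = (2, 5)

The Voronoi cell of site s contains exactly those query points closer to s than to any other site. Compute squared distances from q = (0, 6) to each site:
  (2 − 0)² + (5 − 6)² = 5
  (4 − 0)² + (0 − 6)² = 52
  (4 − 0)² + (-2 − 6)² = 80
  (5 − 0)² + (-2 − 6)² = 89
Minimum is attained by (2, 5), so q lies in its Voronoi cell.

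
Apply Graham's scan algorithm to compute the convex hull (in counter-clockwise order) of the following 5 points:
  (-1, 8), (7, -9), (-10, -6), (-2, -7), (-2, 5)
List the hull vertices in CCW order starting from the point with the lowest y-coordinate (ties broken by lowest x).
Hull (CCW) = [(7, -9), (-1, 8), (-10, -6)]

Graham scan procedure:
  1. Find the pivot p₀ = point with lowest y (tie → lowest x): (7, -9).
  2. Sort the remaining points by polar angle around p₀.
  3. Walk through sorted points, maintaining a stack; pop the top while the last three entries make a non-left turn (cross product ≤ 0).
  4. Final stack is the convex hull in CCW order: (7, -9), (-1, 8), (-10, -6).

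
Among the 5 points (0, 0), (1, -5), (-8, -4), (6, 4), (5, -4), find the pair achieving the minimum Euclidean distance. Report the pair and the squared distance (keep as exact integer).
Pair = ((1, -5), (5, -4)); squared distance = 17

Compute all C(5, 2) = 10 pairwise squared distances (x_i − x_j)² + (y_i − y_j)². The minimum is 17, attained by the pair ((1, -5), (5, -4)).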